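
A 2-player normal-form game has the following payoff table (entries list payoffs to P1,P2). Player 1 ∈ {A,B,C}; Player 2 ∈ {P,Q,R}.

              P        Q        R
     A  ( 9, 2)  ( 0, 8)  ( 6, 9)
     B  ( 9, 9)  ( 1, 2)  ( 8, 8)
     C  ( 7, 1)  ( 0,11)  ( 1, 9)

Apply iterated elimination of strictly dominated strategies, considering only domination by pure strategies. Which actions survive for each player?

P1 drop C (B beats it: P:9>7 Q:1>0 R:8>1)
P2 drop Q (R beats it: A:9>8 B:8>2)
P1→{A,B} P2→{P,R}

Remaining: P1:{A,B} P2:{P,R}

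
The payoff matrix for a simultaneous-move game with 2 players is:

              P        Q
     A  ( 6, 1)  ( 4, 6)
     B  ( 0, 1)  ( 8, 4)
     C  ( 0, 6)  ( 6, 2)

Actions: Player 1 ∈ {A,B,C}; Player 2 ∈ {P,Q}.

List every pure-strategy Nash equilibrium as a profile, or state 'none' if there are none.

NE set: (B,Q)

(A,P): not NE [P2→Q gives 6>1]
(A,Q): not NE [P1→B gives 8>4]
(B,P): not NE [P1→A gives 6>0; P2→Q gives 4>1]
(B,Q): NE
(C,P): not NE [P1→A gives 6>0]
(C,Q): not NE [P1→B gives 8>6; P2→P gives 6>2]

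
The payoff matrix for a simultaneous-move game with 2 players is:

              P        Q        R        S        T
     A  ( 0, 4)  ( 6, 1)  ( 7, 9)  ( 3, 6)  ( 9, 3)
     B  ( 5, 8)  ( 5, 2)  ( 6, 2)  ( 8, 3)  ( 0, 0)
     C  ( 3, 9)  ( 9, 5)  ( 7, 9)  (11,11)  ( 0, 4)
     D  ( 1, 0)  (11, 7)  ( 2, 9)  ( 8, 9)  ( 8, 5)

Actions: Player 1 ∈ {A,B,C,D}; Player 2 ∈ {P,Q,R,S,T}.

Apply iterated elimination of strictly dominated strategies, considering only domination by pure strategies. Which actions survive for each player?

Remaining: P1:{A,B,C} P2:{P,R,S}

P2 drop Q (S beats it: A:6>1 B:3>2 C:11>5 D:9>7)
P2 drop T (R beats it: A:9>3 B:2>0 C:9>4 D:9>5)
P1 drop D (C beats it: P:3>1 R:7>2 S:11>8)
P1→{A,B,C} P2→{P,R,S}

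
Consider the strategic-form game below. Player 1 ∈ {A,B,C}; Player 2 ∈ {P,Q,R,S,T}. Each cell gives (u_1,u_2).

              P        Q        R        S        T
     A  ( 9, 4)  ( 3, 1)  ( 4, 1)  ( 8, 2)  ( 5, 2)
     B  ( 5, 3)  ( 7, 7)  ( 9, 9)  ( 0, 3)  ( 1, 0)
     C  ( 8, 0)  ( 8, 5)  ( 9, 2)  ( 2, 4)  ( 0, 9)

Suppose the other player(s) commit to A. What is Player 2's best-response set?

u_2(P vs A) = 4
u_2(Q vs A) = 1
u_2(R vs A) = 1
u_2(S vs A) = 2
u_2(T vs A) = 2
max payoff 4 at {P}

BR_2 = {P}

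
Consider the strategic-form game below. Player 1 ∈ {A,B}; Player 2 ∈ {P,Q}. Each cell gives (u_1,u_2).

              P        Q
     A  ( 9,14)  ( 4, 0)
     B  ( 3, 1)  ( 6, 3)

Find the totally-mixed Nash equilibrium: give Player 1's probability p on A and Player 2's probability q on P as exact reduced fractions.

(p,q) = (1/8, 1/4)

P1 indiff ⇒ q·9+(1-q)·4 = q·3+(1-q)·6 ⇒ q(6) = (1-q)(2) ⇒ q = 1/4
P2 indiff ⇒ p·14+(1-p)·1 = p·0+(1-p)·3 ⇒ p(14) = (1-p)(2) ⇒ p = 1/8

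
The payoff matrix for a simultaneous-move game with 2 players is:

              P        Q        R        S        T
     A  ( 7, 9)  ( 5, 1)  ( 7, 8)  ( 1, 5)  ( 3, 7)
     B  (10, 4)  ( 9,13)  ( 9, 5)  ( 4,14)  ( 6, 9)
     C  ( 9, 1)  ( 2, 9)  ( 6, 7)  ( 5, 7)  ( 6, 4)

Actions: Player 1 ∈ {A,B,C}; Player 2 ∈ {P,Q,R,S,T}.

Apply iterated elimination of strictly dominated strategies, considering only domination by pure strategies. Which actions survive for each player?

Remaining: P1:{B,C} P2:{Q,S}

P1 drop A (B beats it: P:10>7 Q:9>5 R:9>7 S:4>1 T:6>3)
P2 drop P (Q beats it: B:13>4 C:9>1)
P2 drop R (Q beats it: B:13>5 C:9>7)
P2 drop T (Q beats it: B:13>9 C:9>4)
P1→{B,C} P2→{Q,S}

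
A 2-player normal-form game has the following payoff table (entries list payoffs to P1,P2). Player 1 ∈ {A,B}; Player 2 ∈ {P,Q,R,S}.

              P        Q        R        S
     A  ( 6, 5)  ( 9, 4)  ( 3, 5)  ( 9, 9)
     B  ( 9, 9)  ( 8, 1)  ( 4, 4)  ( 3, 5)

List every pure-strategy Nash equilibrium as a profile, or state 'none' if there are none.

Nash profiles: (A,S), (B,P)

(A,P): not NE [P1→B gives 9>6; P2→S gives 9>5]
(A,Q): not NE [P2→S gives 9>4]
(A,R): not NE [P1→B gives 4>3; P2→S gives 9>5]
(A,S): NE
(B,P): NE
(B,Q): not NE [P1→A gives 9>8; P2→P gives 9>1]
(B,R): not NE [P2→P gives 9>4]
(B,S): not NE [P1→A gives 9>3; P2→P gives 9>5]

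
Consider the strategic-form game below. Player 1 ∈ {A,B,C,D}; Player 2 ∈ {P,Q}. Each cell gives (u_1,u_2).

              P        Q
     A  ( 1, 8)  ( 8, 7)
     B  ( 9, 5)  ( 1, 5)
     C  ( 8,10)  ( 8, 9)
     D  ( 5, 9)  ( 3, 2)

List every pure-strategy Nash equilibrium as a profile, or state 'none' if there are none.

Nash profiles: (B,P)

(A,P): not NE [P1→B gives 9>1]
(A,Q): not NE [P2→P gives 8>7]
(B,P): NE
(B,Q): not NE [P1→C gives 8>1]
(C,P): not NE [P1→B gives 9>8]
(C,Q): not NE [P2→P gives 10>9]
(D,P): not NE [P1→B gives 9>5]
(D,Q): not NE [P1→C gives 8>3; P2→P gives 9>2]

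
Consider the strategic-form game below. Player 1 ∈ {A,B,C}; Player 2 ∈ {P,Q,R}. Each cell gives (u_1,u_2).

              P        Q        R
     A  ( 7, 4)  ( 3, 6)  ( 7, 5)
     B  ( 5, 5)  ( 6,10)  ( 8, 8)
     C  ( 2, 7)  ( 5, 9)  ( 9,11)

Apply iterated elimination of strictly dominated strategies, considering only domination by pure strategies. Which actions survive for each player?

P2 drop P (Q beats it: A:6>4 B:10>5 C:9>7)
P1 drop A (B beats it: Q:6>3 R:8>7)
P1→{B,C} P2→{Q,R}

Remaining: P1:{B,C} P2:{Q,R}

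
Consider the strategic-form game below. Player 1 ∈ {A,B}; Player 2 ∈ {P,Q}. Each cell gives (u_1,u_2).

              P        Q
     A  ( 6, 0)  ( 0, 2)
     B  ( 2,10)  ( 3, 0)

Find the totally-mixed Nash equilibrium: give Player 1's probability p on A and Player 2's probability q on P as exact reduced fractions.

P1 mixes 5/6 on A; P2 mixes 3/7 on P

P1 indiff ⇒ q·6+(1-q)·0 = q·2+(1-q)·3 ⇒ q(4) = (1-q)(3) ⇒ q = 3/7
P2 indiff ⇒ p·0+(1-p)·10 = p·2+(1-p)·0 ⇒ p(-2) = (1-p)(-10) ⇒ p = 5/6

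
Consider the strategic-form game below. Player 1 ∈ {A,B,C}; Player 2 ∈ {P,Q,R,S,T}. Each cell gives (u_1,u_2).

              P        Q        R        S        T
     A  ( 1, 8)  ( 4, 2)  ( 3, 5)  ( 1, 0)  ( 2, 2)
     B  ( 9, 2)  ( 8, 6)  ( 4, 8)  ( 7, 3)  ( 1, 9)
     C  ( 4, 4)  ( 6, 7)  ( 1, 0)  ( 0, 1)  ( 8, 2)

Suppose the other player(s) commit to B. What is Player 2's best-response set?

u_2(P vs B) = 2
u_2(Q vs B) = 6
u_2(R vs B) = 8
u_2(S vs B) = 3
u_2(T vs B) = 9
max payoff 9 at {T}

P2 best: {T}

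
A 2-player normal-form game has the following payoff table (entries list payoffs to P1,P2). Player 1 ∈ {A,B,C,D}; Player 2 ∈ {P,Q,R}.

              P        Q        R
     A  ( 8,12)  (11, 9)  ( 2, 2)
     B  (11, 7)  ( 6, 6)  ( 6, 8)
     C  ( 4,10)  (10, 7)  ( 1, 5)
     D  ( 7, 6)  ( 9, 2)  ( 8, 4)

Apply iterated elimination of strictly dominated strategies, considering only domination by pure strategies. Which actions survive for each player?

P1 drop C (A beats it: P:8>4 Q:11>10 R:2>1)
P2 drop Q (P beats it: A:12>9 B:7>6 D:6>2)
P1 drop A (B beats it: P:11>8 R:6>2)
P1→{B,D} P2→{P,R}

Survivors P1:{B,D} P2:{P,R}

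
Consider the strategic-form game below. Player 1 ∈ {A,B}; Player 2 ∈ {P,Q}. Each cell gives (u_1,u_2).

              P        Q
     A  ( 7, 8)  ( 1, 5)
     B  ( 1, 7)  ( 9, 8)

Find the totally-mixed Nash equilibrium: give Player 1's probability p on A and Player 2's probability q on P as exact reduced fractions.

P1 indiff ⇒ q·7+(1-q)·1 = q·1+(1-q)·9 ⇒ q(6) = (1-q)(8) ⇒ q = 4/7
P2 indiff ⇒ p·8+(1-p)·7 = p·5+(1-p)·8 ⇒ p(3) = (1-p)(1) ⇒ p = 1/4

p=1/4, q=4/7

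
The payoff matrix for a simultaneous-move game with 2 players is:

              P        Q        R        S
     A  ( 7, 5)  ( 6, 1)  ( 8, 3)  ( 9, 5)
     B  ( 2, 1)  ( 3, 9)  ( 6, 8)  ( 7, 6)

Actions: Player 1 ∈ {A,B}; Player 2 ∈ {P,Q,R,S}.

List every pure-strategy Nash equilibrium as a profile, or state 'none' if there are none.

NE set: (A,P), (A,S)

(A,P): NE
(A,Q): not NE [P2→S gives 5>1]
(A,R): not NE [P2→S gives 5>3]
(A,S): NE
(B,P): not NE [P1→A gives 7>2; P2→Q gives 9>1]
(B,Q): not NE [P1→A gives 6>3]
(B,R): not NE [P1→A gives 8>6; P2→Q gives 9>8]
(B,S): not NE [P1→A gives 9>7; P2→Q gives 9>6]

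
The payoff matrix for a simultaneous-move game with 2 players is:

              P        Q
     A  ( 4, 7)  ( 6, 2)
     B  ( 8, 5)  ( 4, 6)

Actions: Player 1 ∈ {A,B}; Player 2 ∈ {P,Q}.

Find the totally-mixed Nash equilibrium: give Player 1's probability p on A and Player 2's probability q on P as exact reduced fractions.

P1 indiff ⇒ q·4+(1-q)·6 = q·8+(1-q)·4 ⇒ q(-4) = (1-q)(-2) ⇒ q = 1/3
P2 indiff ⇒ p·7+(1-p)·5 = p·2+(1-p)·6 ⇒ p(5) = (1-p)(1) ⇒ p = 1/6

P1 mixes 1/6 on A; P2 mixes 1/3 on P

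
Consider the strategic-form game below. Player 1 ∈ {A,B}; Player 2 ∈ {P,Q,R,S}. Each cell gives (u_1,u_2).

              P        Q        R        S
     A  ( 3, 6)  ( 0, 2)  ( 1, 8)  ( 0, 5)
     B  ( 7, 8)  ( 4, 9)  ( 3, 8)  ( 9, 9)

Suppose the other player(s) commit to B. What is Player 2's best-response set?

u_2(P vs B) = 8
u_2(Q vs B) = 9
u_2(R vs B) = 8
u_2(S vs B) = 9
max payoff 9 at {Q,S}

BR_2 = {Q,S}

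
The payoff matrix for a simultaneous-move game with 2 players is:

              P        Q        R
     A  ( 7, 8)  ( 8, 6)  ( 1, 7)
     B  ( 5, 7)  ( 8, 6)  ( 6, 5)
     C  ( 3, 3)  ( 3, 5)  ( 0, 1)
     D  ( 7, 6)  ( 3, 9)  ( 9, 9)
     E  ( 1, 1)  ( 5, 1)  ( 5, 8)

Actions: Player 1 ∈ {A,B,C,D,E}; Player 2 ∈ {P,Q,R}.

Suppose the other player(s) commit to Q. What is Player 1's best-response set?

u_1(A vs Q) = 8
u_1(B vs Q) = 8
u_1(C vs Q) = 3
u_1(D vs Q) = 3
u_1(E vs Q) = 5
max payoff 8 at {A,B}

P1 best: {A,B}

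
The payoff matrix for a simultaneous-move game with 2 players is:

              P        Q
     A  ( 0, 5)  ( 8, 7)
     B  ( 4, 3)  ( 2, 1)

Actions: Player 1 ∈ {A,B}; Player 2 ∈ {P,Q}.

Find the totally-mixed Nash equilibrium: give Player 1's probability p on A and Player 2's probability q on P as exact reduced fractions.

P1 mixes 1/2 on A; P2 mixes 3/5 on P

P1 indiff ⇒ q·0+(1-q)·8 = q·4+(1-q)·2 ⇒ q(-4) = (1-q)(-6) ⇒ q = 3/5
P2 indiff ⇒ p·5+(1-p)·3 = p·7+(1-p)·1 ⇒ p(-2) = (1-p)(-2) ⇒ p = 1/2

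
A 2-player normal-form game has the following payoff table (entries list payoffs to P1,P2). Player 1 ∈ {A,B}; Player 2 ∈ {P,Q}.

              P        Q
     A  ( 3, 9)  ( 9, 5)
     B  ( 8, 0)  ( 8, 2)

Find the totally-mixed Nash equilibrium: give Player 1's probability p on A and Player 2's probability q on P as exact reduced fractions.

P1 indiff ⇒ q·3+(1-q)·9 = q·8+(1-q)·8 ⇒ q(-5) = (1-q)(-1) ⇒ q = 1/6
P2 indiff ⇒ p·9+(1-p)·0 = p·5+(1-p)·2 ⇒ p(4) = (1-p)(2) ⇒ p = 1/3

P1 mixes 1/3 on A; P2 mixes 1/6 on P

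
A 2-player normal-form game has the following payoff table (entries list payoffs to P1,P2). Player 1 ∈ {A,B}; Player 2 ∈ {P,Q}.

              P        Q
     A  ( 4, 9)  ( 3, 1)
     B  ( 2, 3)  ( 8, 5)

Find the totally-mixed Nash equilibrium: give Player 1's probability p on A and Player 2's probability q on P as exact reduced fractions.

P1 indiff ⇒ q·4+(1-q)·3 = q·2+(1-q)·8 ⇒ q(2) = (1-q)(5) ⇒ q = 5/7
P2 indiff ⇒ p·9+(1-p)·3 = p·1+(1-p)·5 ⇒ p(8) = (1-p)(2) ⇒ p = 1/5

P1 mixes 1/5 on A; P2 mixes 5/7 on P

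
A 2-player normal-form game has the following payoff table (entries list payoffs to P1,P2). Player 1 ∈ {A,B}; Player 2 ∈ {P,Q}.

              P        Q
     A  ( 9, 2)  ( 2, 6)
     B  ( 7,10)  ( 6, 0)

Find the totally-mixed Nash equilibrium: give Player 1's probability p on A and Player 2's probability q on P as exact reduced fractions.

p=5/7, q=2/3

P1 indiff ⇒ q·9+(1-q)·2 = q·7+(1-q)·6 ⇒ q(2) = (1-q)(4) ⇒ q = 2/3
P2 indiff ⇒ p·2+(1-p)·10 = p·6+(1-p)·0 ⇒ p(-4) = (1-p)(-10) ⇒ p = 5/7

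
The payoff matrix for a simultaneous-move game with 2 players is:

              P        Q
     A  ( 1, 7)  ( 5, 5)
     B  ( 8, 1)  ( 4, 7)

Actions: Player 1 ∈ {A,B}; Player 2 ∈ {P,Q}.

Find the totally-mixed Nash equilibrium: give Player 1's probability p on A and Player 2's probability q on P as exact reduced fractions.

p=3/4, q=1/8

P1 indiff ⇒ q·1+(1-q)·5 = q·8+(1-q)·4 ⇒ q(-7) = (1-q)(-1) ⇒ q = 1/8
P2 indiff ⇒ p·7+(1-p)·1 = p·5+(1-p)·7 ⇒ p(2) = (1-p)(6) ⇒ p = 3/4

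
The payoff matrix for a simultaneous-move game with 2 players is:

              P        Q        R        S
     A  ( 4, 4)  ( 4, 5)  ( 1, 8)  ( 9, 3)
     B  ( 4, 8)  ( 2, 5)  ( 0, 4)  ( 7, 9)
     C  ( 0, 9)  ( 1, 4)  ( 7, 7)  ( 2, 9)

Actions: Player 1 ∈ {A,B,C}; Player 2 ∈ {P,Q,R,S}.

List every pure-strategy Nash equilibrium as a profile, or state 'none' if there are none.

PSNE: ∅

(A,P): not NE [P2→R gives 8>4]
(A,Q): not NE [P2→R gives 8>5]
(A,R): not NE [P1→C gives 7>1]
(A,S): not NE [P2→R gives 8>3]
(B,P): not NE [P2→S gives 9>8]
(B,Q): not NE [P1→A gives 4>2; P2→S gives 9>5]
(B,R): not NE [P1→C gives 7>0; P2→S gives 9>4]
(B,S): not NE [P1→A gives 9>7]
(C,P): not NE [P1→B gives 4>0]
(C,Q): not NE [P1→A gives 4>1; P2→S gives 9>4]
(C,R): not NE [P2→S gives 9>7]
(C,S): not NE [P1→A gives 9>2]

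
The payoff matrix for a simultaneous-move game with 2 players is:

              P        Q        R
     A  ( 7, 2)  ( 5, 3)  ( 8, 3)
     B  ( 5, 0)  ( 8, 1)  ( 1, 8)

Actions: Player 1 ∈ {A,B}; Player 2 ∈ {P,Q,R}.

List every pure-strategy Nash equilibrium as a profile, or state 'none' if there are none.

NE set: (A,R)

(A,P): not NE [P2→R gives 3>2]
(A,Q): not NE [P1→B gives 8>5]
(A,R): NE
(B,P): not NE [P1→A gives 7>5; P2→R gives 8>0]
(B,Q): not NE [P2→R gives 8>1]
(B,R): not NE [P1→A gives 8>1]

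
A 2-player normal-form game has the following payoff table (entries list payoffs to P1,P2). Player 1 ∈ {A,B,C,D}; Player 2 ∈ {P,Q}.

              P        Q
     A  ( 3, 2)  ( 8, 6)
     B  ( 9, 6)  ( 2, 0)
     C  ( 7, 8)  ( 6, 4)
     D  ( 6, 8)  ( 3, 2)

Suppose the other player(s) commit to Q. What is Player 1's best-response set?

u_1(A vs Q) = 8
u_1(B vs Q) = 2
u_1(C vs Q) = 6
u_1(D vs Q) = 3
max payoff 8 at {A}

BR_1 = {A}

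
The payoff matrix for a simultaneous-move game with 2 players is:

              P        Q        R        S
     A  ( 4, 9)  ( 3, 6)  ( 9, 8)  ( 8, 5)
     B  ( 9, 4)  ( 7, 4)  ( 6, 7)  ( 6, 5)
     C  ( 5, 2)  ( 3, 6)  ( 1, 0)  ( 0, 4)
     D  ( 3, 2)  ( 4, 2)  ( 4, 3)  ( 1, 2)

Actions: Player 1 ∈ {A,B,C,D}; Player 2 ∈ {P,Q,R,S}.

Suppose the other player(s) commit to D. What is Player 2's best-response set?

P2 best: {R}

u_2(P vs D) = 2
u_2(Q vs D) = 2
u_2(R vs D) = 3
u_2(S vs D) = 2
max payoff 3 at {R}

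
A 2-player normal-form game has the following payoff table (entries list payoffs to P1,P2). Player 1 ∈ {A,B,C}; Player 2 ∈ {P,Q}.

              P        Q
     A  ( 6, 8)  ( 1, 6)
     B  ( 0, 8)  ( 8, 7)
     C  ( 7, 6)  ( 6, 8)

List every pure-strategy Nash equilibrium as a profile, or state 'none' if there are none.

Equilibria: none

(A,P): not NE [P1→C gives 7>6]
(A,Q): not NE [P1→B gives 8>1; P2→P gives 8>6]
(B,P): not NE [P1→C gives 7>0]
(B,Q): not NE [P2→P gives 8>7]
(C,P): not NE [P2→Q gives 8>6]
(C,Q): not NE [P1→B gives 8>6]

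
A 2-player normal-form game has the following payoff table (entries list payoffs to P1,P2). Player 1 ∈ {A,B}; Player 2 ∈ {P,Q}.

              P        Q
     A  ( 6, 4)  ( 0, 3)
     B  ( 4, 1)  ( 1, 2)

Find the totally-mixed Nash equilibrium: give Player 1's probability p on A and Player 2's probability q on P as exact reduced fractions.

(p,q) = (1/2, 1/3)

P1 indiff ⇒ q·6+(1-q)·0 = q·4+(1-q)·1 ⇒ q(2) = (1-q)(1) ⇒ q = 1/3
P2 indiff ⇒ p·4+(1-p)·1 = p·3+(1-p)·2 ⇒ p(1) = (1-p)(1) ⇒ p = 1/2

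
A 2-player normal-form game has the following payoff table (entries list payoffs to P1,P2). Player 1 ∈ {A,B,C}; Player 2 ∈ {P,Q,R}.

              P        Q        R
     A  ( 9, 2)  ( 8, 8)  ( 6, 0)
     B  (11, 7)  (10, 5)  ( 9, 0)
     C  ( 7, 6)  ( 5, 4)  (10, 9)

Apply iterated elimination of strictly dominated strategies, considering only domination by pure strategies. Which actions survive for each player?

Survivors P1:{B,C} P2:{P,R}

P1 drop A (B beats it: P:11>9 Q:10>8 R:9>6)
P2 drop Q (P beats it: B:7>5 C:6>4)
P1→{B,C} P2→{P,R}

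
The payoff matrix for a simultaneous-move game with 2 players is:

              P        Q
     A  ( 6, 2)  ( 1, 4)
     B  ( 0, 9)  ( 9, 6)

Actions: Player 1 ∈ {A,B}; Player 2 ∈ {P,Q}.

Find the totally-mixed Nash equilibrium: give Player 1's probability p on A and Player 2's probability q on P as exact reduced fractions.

p=3/5, q=4/7

P1 indiff ⇒ q·6+(1-q)·1 = q·0+(1-q)·9 ⇒ q(6) = (1-q)(8) ⇒ q = 4/7
P2 indiff ⇒ p·2+(1-p)·9 = p·4+(1-p)·6 ⇒ p(-2) = (1-p)(-3) ⇒ p = 3/5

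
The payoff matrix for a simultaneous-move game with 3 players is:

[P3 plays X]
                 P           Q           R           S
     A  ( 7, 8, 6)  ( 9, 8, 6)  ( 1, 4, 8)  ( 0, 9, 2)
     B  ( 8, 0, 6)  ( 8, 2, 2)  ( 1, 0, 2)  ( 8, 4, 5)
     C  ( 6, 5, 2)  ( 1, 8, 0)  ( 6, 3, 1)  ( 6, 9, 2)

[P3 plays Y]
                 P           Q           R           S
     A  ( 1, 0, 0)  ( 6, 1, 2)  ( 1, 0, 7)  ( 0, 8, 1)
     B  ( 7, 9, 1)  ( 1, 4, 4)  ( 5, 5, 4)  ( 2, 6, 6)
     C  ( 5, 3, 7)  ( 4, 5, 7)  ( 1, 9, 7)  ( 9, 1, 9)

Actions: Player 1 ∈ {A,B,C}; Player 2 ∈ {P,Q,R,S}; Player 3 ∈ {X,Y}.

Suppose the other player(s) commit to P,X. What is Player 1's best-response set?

BR_1 = {B}

u_1(A vs P,X) = 7
u_1(B vs P,X) = 8
u_1(C vs P,X) = 6
max payoff 8 at {B}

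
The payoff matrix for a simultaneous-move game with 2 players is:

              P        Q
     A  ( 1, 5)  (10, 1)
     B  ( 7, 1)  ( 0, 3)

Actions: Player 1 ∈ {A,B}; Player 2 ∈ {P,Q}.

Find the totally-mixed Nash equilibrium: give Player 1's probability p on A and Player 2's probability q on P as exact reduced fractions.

P1 mixes 1/3 on A; P2 mixes 5/8 on P

P1 indiff ⇒ q·1+(1-q)·10 = q·7+(1-q)·0 ⇒ q(-6) = (1-q)(-10) ⇒ q = 5/8
P2 indiff ⇒ p·5+(1-p)·1 = p·1+(1-p)·3 ⇒ p(4) = (1-p)(2) ⇒ p = 1/3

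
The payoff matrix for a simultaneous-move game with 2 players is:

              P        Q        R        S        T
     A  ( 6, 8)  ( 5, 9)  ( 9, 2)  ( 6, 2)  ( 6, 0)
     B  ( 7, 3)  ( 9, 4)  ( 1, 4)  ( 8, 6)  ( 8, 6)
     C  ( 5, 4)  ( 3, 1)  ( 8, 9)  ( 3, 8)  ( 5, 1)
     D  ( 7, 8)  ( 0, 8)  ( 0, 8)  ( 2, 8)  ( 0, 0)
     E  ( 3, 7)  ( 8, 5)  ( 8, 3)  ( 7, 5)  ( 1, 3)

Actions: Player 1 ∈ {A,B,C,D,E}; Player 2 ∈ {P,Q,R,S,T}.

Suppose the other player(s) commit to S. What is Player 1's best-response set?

u_1(A vs S) = 6
u_1(B vs S) = 8
u_1(C vs S) = 3
u_1(D vs S) = 2
u_1(E vs S) = 7
max payoff 8 at {B}

P1 best: {B}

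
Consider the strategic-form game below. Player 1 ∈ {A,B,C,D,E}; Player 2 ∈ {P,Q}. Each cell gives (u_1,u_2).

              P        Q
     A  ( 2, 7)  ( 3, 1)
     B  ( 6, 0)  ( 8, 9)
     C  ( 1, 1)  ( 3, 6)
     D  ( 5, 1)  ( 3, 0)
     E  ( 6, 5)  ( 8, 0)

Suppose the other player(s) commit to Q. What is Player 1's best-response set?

u_1(A vs Q) = 3
u_1(B vs Q) = 8
u_1(C vs Q) = 3
u_1(D vs Q) = 3
u_1(E vs Q) = 8
max payoff 8 at {B,E}

BR_1 = {B,E}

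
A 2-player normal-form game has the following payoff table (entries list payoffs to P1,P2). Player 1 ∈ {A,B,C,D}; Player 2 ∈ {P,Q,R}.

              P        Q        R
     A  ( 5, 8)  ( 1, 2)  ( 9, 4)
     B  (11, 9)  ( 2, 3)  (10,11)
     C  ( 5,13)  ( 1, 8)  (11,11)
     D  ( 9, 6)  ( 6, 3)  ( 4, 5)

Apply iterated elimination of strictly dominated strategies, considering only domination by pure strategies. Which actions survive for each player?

Remaining: P1:{B,C} P2:{P,R}

P1 drop A (B beats it: P:11>5 Q:2>1 R:10>9)
P2 drop Q (P beats it: B:9>3 C:13>8 D:6>3)
P1 drop D (B beats it: P:11>9 R:10>4)
P1→{B,C} P2→{P,R}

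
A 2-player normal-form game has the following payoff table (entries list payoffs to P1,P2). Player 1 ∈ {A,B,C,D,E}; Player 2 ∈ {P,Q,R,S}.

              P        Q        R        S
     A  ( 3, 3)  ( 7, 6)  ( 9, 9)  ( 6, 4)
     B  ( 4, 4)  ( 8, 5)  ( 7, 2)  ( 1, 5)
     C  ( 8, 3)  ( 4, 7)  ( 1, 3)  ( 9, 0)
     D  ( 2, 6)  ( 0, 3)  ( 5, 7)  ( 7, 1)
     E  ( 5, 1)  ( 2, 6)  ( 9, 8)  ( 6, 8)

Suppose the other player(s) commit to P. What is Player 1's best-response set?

argmax u_1 = {C}

u_1(A vs P) = 3
u_1(B vs P) = 4
u_1(C vs P) = 8
u_1(D vs P) = 2
u_1(E vs P) = 5
max payoff 8 at {C}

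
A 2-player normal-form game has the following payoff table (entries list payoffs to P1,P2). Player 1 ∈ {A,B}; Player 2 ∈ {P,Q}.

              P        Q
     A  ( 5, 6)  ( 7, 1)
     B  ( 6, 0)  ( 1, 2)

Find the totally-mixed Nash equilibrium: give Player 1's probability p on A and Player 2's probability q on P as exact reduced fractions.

P1 indiff ⇒ q·5+(1-q)·7 = q·6+(1-q)·1 ⇒ q(-1) = (1-q)(-6) ⇒ q = 6/7
P2 indiff ⇒ p·6+(1-p)·0 = p·1+(1-p)·2 ⇒ p(5) = (1-p)(2) ⇒ p = 2/7

p=2/7, q=6/7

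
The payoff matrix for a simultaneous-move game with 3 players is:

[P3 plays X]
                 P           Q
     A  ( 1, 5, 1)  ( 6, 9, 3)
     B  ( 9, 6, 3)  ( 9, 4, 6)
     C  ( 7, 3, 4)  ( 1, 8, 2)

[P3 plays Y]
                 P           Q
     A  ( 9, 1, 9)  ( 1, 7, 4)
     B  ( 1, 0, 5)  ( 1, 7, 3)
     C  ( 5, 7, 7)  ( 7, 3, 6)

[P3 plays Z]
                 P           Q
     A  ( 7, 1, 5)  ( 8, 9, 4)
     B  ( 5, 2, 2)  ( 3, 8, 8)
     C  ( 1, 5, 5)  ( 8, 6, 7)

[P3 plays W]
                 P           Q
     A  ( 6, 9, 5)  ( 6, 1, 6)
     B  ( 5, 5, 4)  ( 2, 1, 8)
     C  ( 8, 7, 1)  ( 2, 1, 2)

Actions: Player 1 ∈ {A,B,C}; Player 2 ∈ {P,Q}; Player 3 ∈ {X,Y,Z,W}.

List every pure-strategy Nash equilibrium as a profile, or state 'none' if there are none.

NE set: (C,Q,Z)

(A,P,X): not NE [P1→B gives 9>1; P2→Q gives 9>5; P3→Y gives 9>1]
(A,P,Y): not NE [P2→Q gives 7>1]
(A,P,Z): not NE [P2→Q gives 9>1; P3→Y gives 9>5]
(A,P,W): not NE [P1→C gives 8>6; P3→Y gives 9>5]
(A,Q,X): not NE [P1→B gives 9>6; P3→W gives 6>3]
(A,Q,Y): not NE [P1→C gives 7>1; P3→W gives 6>4]
(A,Q,Z): not NE [P3→W gives 6>4]
(A,Q,W): not NE [P2→P gives 9>1]
(B,P,X): not NE [P3→Y gives 5>3]
(B,P,Y): not NE [P1→A gives 9>1; P2→Q gives 7>0]
(B,P,Z): not NE [P1→A gives 7>5; P2→Q gives 8>2; P3→Y gives 5>2]
(B,P,W): not NE [P1→C gives 8>5; P3→Y gives 5>4]
(B,Q,X): not NE [P2→P gives 6>4; P3→W gives 8>6]
(B,Q,Y): not NE [P1→C gives 7>1; P3→W gives 8>3]
(B,Q,Z): not NE [P1→C gives 8>3]
(B,Q,W): not NE [P1→A gives 6>2; P2→P gives 5>1]
(C,P,X): not NE [P1→B gives 9>7; P2→Q gives 8>3; P3→Y gives 7>4]
(C,P,Y): not NE [P1→A gives 9>5]
(C,P,Z): not NE [P1→A gives 7>1; P2→Q gives 6>5; P3→Y gives 7>5]
(C,P,W): not NE [P3→Y gives 7>1]
(C,Q,X): not NE [P1→B gives 9>1; P3→Z gives 7>2]
(C,Q,Y): not NE [P2→P gives 7>3; P3→Z gives 7>6]
(C,Q,Z): NE
(C,Q,W): not NE [P1→A gives 6>2; P2→P gives 7>1; P3→Z gives 7>2]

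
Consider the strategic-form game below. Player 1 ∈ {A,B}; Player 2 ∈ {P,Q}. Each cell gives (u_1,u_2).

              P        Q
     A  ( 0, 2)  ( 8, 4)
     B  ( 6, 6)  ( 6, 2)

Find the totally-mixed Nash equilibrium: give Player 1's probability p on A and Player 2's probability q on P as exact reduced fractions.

p=2/3, q=1/4

P1 indiff ⇒ q·0+(1-q)·8 = q·6+(1-q)·6 ⇒ q(-6) = (1-q)(-2) ⇒ q = 1/4
P2 indiff ⇒ p·2+(1-p)·6 = p·4+(1-p)·2 ⇒ p(-2) = (1-p)(-4) ⇒ p = 2/3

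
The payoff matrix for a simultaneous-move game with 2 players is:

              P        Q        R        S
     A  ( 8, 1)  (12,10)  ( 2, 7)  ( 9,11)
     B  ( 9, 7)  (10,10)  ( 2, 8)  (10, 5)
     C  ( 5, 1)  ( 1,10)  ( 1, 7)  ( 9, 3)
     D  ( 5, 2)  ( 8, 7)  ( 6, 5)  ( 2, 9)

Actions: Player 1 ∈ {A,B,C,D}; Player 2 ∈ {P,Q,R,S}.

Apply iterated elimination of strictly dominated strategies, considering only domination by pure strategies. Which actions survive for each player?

Remaining: P1:{A,B} P2:{Q,S}

P1 drop C (B beats it: P:9>5 Q:10>1 R:2>1 S:10>9)
P2 drop P (Q beats it: A:10>1 B:10>7 D:7>2)
P2 drop R (Q beats it: A:10>7 B:10>8 D:7>5)
P1 drop D (A beats it: Q:12>8 S:9>2)
P1→{A,B} P2→{Q,S}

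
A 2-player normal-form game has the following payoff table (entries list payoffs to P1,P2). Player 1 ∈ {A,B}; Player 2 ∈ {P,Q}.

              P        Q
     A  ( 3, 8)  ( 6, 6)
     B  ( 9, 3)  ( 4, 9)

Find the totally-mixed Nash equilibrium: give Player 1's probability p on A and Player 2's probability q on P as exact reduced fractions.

P1 indiff ⇒ q·3+(1-q)·6 = q·9+(1-q)·4 ⇒ q(-6) = (1-q)(-2) ⇒ q = 1/4
P2 indiff ⇒ p·8+(1-p)·3 = p·6+(1-p)·9 ⇒ p(2) = (1-p)(6) ⇒ p = 3/4

p=3/4, q=1/4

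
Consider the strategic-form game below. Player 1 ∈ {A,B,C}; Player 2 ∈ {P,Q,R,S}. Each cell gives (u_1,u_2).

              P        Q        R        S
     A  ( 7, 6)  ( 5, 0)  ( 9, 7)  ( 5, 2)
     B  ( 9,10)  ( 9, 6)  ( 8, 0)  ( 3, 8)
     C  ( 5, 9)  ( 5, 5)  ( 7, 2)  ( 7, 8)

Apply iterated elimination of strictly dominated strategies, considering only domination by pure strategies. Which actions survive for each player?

P2 drop Q (P beats it: A:6>0 B:10>6 C:9>5)
P2 drop S (P beats it: A:6>2 B:10>8 C:9>8)
P1 drop C (A beats it: P:7>5 R:9>7)
P1→{A,B} P2→{P,R}

Remaining: P1:{A,B} P2:{P,R}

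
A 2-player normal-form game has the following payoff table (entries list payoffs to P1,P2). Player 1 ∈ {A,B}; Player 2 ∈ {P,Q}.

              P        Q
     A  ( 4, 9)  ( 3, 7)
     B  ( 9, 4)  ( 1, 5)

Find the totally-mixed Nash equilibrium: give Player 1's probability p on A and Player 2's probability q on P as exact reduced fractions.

P1 indiff ⇒ q·4+(1-q)·3 = q·9+(1-q)·1 ⇒ q(-5) = (1-q)(-2) ⇒ q = 2/7
P2 indiff ⇒ p·9+(1-p)·4 = p·7+(1-p)·5 ⇒ p(2) = (1-p)(1) ⇒ p = 1/3

p=1/3, q=2/7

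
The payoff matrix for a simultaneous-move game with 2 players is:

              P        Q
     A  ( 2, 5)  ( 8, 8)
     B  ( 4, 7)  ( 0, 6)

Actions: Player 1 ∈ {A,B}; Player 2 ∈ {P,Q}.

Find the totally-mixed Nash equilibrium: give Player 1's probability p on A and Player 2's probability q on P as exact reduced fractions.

P1 indiff ⇒ q·2+(1-q)·8 = q·4+(1-q)·0 ⇒ q(-2) = (1-q)(-8) ⇒ q = 4/5
P2 indiff ⇒ p·5+(1-p)·7 = p·8+(1-p)·6 ⇒ p(-3) = (1-p)(-1) ⇒ p = 1/4

(p,q) = (1/4, 4/5)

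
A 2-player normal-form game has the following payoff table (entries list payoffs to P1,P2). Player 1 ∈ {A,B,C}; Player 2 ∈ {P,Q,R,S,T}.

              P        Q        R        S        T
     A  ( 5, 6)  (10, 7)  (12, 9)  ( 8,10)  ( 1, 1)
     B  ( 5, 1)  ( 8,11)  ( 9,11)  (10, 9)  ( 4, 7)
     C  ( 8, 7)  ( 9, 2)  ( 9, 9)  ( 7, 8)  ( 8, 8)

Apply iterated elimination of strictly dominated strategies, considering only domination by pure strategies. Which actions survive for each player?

IESDS → P1:{A,B} P2:{Q,R,S}

P2 drop P (R beats it: A:9>6 B:11>1 C:9>7)
P2 drop T (R beats it: A:9>1 B:11>7 C:9>8)
P1 drop C (A beats it: Q:10>9 R:12>9 S:8>7)
P1→{A,B} P2→{Q,R,S}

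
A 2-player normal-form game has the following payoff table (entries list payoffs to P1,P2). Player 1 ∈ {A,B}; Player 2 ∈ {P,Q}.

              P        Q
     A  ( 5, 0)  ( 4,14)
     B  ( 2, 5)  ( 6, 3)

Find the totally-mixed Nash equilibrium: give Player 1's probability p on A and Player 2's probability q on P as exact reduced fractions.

(p,q) = (1/8, 2/5)

P1 indiff ⇒ q·5+(1-q)·4 = q·2+(1-q)·6 ⇒ q(3) = (1-q)(2) ⇒ q = 2/5
P2 indiff ⇒ p·0+(1-p)·5 = p·14+(1-p)·3 ⇒ p(-14) = (1-p)(-2) ⇒ p = 1/8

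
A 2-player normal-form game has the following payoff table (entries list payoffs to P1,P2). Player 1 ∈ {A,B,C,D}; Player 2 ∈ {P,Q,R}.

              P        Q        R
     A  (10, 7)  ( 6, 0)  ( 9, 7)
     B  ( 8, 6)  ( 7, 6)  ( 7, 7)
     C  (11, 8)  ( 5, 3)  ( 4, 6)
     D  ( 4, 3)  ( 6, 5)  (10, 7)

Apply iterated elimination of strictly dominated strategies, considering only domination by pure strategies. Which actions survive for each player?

Survivors P1:{A,C,D} P2:{P,R}

P2 drop Q (R beats it: A:7>0 B:7>6 C:6>3 D:7>5)
P1 drop B (A beats it: P:10>8 R:9>7)
P1→{A,C,D} P2→{P,R}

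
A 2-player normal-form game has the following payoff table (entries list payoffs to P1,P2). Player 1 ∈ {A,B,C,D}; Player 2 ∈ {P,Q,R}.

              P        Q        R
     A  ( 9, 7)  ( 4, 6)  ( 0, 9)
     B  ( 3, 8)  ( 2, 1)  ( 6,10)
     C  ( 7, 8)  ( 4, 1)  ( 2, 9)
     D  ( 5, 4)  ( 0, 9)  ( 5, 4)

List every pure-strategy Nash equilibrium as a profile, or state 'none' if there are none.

Nash profiles: (B,R)

(A,P): not NE [P2→R gives 9>7]
(A,Q): not NE [P2→R gives 9>6]
(A,R): not NE [P1→B gives 6>0]
(B,P): not NE [P1→A gives 9>3; P2→R gives 10>8]
(B,Q): not NE [P1→C gives 4>2; P2→R gives 10>1]
(B,R): NE
(C,P): not NE [P1→A gives 9>7; P2→R gives 9>8]
(C,Q): not NE [P2→R gives 9>1]
(C,R): not NE [P1→B gives 6>2]
(D,P): not NE [P1→A gives 9>5; P2→Q gives 9>4]
(D,Q): not NE [P1→C gives 4>0]
(D,R): not NE [P1→B gives 6>5; P2→Q gives 9>4]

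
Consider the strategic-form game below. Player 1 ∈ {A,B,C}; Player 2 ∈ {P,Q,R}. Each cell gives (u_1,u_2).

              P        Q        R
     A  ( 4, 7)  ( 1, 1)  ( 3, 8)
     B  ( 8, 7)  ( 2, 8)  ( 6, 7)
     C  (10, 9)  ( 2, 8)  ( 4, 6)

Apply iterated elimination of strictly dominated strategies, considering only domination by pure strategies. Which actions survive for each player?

P1 drop A (B beats it: P:8>4 Q:2>1 R:6>3)
P2 drop R (Q beats it: B:8>7 C:8>6)
P1→{B,C} P2→{P,Q}

Survivors P1:{B,C} P2:{P,Q}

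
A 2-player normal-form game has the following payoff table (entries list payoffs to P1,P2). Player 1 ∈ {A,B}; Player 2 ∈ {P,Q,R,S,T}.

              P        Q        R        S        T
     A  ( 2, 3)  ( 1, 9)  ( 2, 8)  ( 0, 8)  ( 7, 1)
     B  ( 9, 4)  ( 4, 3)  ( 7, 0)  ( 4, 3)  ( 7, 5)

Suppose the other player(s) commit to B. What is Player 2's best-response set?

argmax u_2 = {T}

u_2(P vs B) = 4
u_2(Q vs B) = 3
u_2(R vs B) = 0
u_2(S vs B) = 3
u_2(T vs B) = 5
max payoff 5 at {T}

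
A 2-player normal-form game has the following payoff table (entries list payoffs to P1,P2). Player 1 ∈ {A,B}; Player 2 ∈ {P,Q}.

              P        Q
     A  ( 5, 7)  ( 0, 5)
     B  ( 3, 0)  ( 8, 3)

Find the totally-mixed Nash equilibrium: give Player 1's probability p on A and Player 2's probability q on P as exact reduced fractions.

p=3/5, q=4/5

P1 indiff ⇒ q·5+(1-q)·0 = q·3+(1-q)·8 ⇒ q(2) = (1-q)(8) ⇒ q = 4/5
P2 indiff ⇒ p·7+(1-p)·0 = p·5+(1-p)·3 ⇒ p(2) = (1-p)(3) ⇒ p = 3/5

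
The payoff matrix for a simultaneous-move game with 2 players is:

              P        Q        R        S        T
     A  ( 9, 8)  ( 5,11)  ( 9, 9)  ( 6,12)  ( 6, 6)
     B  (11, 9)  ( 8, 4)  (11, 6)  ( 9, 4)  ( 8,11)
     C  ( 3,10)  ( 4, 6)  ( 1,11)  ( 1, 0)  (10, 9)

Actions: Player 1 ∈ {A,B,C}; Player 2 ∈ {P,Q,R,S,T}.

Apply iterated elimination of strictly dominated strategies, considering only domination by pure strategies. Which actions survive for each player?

P1 drop A (B beats it: P:11>9 Q:8>5 R:11>9 S:9>6 T:8>6)
P2 drop Q (P beats it: B:9>4 C:10>6)
P2 drop S (P beats it: B:9>4 C:10>0)
P1→{B,C} P2→{P,R,T}

IESDS → P1:{B,C} P2:{P,R,T}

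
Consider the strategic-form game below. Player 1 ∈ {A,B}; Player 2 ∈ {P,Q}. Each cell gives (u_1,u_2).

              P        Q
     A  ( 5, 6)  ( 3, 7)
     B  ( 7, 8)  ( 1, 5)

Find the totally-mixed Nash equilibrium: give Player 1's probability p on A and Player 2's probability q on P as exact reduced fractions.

P1 mixes 3/4 on A; P2 mixes 1/2 on P

P1 indiff ⇒ q·5+(1-q)·3 = q·7+(1-q)·1 ⇒ q(-2) = (1-q)(-2) ⇒ q = 1/2
P2 indiff ⇒ p·6+(1-p)·8 = p·7+(1-p)·5 ⇒ p(-1) = (1-p)(-3) ⇒ p = 3/4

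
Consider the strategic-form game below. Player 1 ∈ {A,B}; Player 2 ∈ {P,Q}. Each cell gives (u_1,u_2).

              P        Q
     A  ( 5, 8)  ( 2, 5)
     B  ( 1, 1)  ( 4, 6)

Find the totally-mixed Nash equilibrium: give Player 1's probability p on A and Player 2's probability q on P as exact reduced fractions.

P1 mixes 5/8 on A; P2 mixes 1/3 on P

P1 indiff ⇒ q·5+(1-q)·2 = q·1+(1-q)·4 ⇒ q(4) = (1-q)(2) ⇒ q = 1/3
P2 indiff ⇒ p·8+(1-p)·1 = p·5+(1-p)·6 ⇒ p(3) = (1-p)(5) ⇒ p = 5/8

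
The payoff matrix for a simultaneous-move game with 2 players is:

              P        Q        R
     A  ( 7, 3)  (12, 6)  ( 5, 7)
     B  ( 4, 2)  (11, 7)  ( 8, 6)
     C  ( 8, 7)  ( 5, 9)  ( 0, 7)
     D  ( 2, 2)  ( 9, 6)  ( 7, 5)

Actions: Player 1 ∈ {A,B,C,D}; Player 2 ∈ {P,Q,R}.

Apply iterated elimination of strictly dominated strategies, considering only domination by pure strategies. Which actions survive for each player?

Remaining: P1:{A,B} P2:{Q,R}

P1 drop D (B beats it: P:4>2 Q:11>9 R:8>7)
P2 drop P (Q beats it: A:6>3 B:7>2 C:9>7)
P1 drop C (A beats it: Q:12>5 R:5>0)
P1→{A,B} P2→{Q,R}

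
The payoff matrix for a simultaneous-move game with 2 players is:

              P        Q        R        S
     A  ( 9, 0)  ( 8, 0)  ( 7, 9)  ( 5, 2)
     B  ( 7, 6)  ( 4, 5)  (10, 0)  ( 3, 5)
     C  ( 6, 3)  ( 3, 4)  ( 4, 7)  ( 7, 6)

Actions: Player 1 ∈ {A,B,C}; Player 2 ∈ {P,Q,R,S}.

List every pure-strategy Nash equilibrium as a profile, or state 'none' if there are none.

Equilibria: none

(A,P): not NE [P2→R gives 9>0]
(A,Q): not NE [P2→R gives 9>0]
(A,R): not NE [P1→B gives 10>7]
(A,S): not NE [P1→C gives 7>5; P2→R gives 9>2]
(B,P): not NE [P1→A gives 9>7]
(B,Q): not NE [P1→A gives 8>4; P2→P gives 6>5]
(B,R): not NE [P2→P gives 6>0]
(B,S): not NE [P1→C gives 7>3; P2→P gives 6>5]
(C,P): not NE [P1→A gives 9>6; P2→R gives 7>3]
(C,Q): not NE [P1→A gives 8>3; P2→R gives 7>4]
(C,R): not NE [P1→B gives 10>4]
(C,S): not NE [P2→R gives 7>6]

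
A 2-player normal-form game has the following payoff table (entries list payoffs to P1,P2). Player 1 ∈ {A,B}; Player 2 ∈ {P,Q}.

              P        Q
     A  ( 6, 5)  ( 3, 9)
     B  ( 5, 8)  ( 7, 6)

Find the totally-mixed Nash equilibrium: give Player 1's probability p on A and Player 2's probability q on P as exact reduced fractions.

P1 indiff ⇒ q·6+(1-q)·3 = q·5+(1-q)·7 ⇒ q(1) = (1-q)(4) ⇒ q = 4/5
P2 indiff ⇒ p·5+(1-p)·8 = p·9+(1-p)·6 ⇒ p(-4) = (1-p)(-2) ⇒ p = 1/3

p=1/3, q=4/5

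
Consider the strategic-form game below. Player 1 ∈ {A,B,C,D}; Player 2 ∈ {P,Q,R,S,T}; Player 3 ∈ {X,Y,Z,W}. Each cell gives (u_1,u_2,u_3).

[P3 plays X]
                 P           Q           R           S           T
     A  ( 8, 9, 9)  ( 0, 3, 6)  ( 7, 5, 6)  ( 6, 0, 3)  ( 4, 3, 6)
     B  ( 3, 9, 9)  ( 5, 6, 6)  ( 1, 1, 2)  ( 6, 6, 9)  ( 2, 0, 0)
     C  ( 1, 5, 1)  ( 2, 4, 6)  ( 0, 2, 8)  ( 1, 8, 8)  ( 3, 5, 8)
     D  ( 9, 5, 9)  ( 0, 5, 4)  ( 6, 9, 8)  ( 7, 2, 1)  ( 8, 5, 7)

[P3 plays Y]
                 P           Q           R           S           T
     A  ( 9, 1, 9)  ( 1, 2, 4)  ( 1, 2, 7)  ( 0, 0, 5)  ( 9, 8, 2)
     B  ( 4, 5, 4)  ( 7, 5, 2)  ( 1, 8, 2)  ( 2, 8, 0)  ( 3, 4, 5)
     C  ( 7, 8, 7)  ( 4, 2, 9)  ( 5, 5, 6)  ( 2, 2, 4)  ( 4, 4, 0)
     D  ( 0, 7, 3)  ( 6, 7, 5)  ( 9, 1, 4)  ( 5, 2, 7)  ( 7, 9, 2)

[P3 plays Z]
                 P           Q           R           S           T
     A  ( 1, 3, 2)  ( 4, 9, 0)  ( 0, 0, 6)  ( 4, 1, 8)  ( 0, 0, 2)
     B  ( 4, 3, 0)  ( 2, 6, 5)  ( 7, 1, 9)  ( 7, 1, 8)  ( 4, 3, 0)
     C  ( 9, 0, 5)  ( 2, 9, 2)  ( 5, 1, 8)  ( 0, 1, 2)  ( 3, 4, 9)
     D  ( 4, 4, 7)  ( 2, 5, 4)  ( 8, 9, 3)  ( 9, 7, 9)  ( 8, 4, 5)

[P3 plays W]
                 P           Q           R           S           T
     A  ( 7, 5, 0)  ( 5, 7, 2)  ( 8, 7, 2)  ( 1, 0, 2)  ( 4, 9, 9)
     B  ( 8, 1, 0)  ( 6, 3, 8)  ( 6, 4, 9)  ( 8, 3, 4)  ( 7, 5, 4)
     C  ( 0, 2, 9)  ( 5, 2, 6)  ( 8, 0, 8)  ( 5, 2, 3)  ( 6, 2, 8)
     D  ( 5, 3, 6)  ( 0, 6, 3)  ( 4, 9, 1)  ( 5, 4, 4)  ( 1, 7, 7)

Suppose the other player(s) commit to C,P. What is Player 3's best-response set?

u_3(X vs C,P) = 1
u_3(Y vs C,P) = 7
u_3(Z vs C,P) = 5
u_3(W vs C,P) = 9
max payoff 9 at {W}

P3 best: {W}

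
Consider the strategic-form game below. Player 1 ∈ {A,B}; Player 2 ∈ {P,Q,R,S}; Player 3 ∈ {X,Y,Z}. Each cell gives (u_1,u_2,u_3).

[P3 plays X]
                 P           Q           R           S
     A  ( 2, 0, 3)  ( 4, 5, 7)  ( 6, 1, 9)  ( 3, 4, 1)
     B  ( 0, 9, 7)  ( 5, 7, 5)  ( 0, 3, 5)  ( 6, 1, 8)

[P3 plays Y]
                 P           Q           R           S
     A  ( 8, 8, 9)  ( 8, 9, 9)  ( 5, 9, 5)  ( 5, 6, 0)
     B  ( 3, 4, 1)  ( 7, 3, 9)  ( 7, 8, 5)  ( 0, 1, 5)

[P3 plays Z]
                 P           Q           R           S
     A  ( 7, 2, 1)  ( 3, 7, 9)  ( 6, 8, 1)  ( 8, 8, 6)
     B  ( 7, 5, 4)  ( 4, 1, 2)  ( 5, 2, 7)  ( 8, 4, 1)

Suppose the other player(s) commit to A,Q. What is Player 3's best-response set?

u_3(X vs A,Q) = 7
u_3(Y vs A,Q) = 9
u_3(Z vs A,Q) = 9
max payoff 9 at {Y,Z}

argmax u_3 = {Y,Z}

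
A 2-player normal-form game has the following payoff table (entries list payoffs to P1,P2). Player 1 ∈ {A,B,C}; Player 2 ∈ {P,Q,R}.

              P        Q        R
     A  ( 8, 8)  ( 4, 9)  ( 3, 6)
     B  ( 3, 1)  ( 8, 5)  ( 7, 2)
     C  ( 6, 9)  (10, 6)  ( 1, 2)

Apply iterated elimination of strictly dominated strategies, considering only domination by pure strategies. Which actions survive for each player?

P2 drop R (Q beats it: A:9>6 B:5>2 C:6>2)
P1 drop B (C beats it: P:6>3 Q:10>8)
P1→{A,C} P2→{P,Q}

IESDS → P1:{A,C} P2:{P,Q}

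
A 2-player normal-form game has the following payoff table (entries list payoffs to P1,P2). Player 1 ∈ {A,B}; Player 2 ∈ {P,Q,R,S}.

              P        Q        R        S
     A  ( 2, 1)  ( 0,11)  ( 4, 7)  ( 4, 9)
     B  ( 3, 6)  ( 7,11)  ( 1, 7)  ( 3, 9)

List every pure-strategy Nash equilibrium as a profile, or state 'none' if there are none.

(A,P): not NE [P1→B gives 3>2; P2→Q gives 11>1]
(A,Q): not NE [P1→B gives 7>0]
(A,R): not NE [P2→Q gives 11>7]
(A,S): not NE [P2→Q gives 11>9]
(B,P): not NE [P2→Q gives 11>6]
(B,Q): NE
(B,R): not NE [P1→A gives 4>1; P2→Q gives 11>7]
(B,S): not NE [P1→A gives 4>3; P2→Q gives 11>9]

Nash profiles: (B,Q)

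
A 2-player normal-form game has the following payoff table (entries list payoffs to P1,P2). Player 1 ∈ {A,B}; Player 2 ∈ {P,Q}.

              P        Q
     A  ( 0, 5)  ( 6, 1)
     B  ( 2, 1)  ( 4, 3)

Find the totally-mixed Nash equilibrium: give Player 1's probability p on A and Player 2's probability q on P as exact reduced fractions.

P1 indiff ⇒ q·0+(1-q)·6 = q·2+(1-q)·4 ⇒ q(-2) = (1-q)(-2) ⇒ q = 1/2
P2 indiff ⇒ p·5+(1-p)·1 = p·1+(1-p)·3 ⇒ p(4) = (1-p)(2) ⇒ p = 1/3

(p,q) = (1/3, 1/2)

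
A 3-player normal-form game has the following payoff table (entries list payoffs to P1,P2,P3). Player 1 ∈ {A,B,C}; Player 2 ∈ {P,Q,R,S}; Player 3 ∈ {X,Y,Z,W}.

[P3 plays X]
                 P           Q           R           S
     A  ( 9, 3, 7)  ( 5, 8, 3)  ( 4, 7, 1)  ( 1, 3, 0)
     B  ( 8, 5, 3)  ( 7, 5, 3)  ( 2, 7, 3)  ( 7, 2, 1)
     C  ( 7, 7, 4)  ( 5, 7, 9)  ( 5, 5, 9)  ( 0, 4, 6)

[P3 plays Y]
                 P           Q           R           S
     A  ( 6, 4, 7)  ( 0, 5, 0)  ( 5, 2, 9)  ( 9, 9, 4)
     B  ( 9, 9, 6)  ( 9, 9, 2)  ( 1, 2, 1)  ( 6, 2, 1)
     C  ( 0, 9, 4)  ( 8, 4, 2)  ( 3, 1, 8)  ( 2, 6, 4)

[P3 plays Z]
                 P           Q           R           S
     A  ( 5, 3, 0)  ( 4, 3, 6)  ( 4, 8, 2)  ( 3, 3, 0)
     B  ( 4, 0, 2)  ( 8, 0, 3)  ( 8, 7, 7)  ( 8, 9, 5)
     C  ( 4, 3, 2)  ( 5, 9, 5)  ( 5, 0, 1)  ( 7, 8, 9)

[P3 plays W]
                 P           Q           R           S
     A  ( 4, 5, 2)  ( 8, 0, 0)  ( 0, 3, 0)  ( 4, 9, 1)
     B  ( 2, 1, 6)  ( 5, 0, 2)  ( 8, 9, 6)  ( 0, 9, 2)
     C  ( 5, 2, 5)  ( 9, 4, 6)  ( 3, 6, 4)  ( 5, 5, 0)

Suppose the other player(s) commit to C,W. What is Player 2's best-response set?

u_2(P vs C,W) = 2
u_2(Q vs C,W) = 4
u_2(R vs C,W) = 6
u_2(S vs C,W) = 5
max payoff 6 at {R}

argmax u_2 = {R}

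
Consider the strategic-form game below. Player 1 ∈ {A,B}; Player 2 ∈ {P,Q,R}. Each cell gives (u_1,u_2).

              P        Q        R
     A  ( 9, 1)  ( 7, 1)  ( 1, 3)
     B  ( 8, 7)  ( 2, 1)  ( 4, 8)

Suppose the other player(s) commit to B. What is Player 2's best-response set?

argmax u_2 = {R}

u_2(P vs B) = 7
u_2(Q vs B) = 1
u_2(R vs B) = 8
max payoff 8 at {R}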